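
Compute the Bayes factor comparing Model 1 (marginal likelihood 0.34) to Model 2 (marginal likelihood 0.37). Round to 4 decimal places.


BF12 = marginal likelihood of M1 / marginal likelihood of M2
= 0.34/0.37
= 0.9189

0.9189


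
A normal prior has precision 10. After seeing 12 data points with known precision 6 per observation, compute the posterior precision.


In the conjugate normal model, precisions add:
tau_posterior = tau_prior + n * tau_data
= 10 + 12*6 = 82

82


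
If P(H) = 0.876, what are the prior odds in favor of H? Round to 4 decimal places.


Prior odds = P(H) / (1 - P(H))
= 0.876 / 0.124
= 7.0645

7.0645


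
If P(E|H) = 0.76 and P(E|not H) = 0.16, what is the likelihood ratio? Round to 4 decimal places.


Likelihood ratio = P(E|H) / P(E|not H)
= 0.76 / 0.16
= 4.75

4.75


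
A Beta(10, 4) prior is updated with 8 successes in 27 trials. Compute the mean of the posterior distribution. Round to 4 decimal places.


After update: Beta(18, 23)
Mean = 18 / (18 + 23) = 18 / 41
= 0.439

0.439


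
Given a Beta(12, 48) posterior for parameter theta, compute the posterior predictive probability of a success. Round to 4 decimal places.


For a Beta-Bernoulli model, the predictive probability is the mean:
P(success) = 12/(12+48) = 12/60 = 0.2

0.2


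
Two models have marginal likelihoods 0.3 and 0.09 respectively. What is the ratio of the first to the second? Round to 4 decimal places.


Evidence ratio = 0.3 / 0.09
= 3.3333

3.3333


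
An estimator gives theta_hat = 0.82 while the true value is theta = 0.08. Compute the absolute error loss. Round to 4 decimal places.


The absolute error loss is |theta_hat - theta|
= |0.82 - 0.08|
= 0.74

0.74


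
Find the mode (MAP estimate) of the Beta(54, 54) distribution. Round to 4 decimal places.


For Beta(a,b) with a,b > 1:
Mode = (a-1)/(a+b-2) = (54-1)/(108-2)
= 53/106 = 0.5

0.5


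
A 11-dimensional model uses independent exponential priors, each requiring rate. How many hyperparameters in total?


Per parameter: 1 (rate).
Total = 11 * 1 = 11

11


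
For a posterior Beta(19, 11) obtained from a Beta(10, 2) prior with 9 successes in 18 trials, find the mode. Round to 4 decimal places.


Mode = (alpha - 1) / (alpha + beta - 2)
= 18 / 28
= 0.6429

0.6429


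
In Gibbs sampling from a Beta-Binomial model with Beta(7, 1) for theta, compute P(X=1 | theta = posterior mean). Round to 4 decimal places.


Posterior mean = alpha/(alpha+beta) = 7/8 = 0.875
P(X=1|theta=mean) = theta = 0.875

0.875


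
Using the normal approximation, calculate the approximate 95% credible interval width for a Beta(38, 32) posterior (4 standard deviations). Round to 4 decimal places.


Var(Beta) = 38*32/(70^2 * 71) = 0.0035
SD = 0.0591
Width ~ 4*SD = 0.2365

0.2365


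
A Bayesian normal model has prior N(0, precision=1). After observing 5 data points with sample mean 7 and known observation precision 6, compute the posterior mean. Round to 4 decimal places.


Posterior mean = (prior_precision * prior_mean + n * data_precision * data_mean) / (prior_precision + n * data_precision)
Numerator = 1*0 + 5*6*7 = 210
Denominator = 1 + 5*6 = 31
Posterior mean = 6.7742

6.7742


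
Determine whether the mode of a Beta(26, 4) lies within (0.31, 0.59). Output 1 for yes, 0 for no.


First find the mode: (a-1)/(a+b-2) = 0.8929
Is 0.8929 in (0.31, 0.59)? 0

0


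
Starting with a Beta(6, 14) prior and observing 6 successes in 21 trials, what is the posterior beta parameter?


Posterior beta = prior beta + failures
Failures = 21 - 6 = 15
beta_post = 14 + 15 = 29

29


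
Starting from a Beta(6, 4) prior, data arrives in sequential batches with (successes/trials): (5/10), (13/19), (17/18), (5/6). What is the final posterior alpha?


In sequential Bayesian updating, we sum all successes.
Total successes = 40
Final alpha = 6 + 40 = 46

46


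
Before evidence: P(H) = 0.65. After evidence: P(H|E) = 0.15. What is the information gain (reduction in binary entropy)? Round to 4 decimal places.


Prior entropy = 0.9341
Posterior entropy = 0.6098
Information gain = 0.9341 - 0.6098 = 0.3242

0.3242


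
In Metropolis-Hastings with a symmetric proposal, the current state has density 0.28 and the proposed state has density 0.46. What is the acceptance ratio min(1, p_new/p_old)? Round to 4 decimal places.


Ratio = p_new / p_old = 0.46 / 0.28 = 1.6429
Acceptance = min(1, 1.6429) = 1.0

1.0


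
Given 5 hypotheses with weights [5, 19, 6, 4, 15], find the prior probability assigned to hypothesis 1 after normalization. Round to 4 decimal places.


To normalize, divide each weight by the sum of all weights.
Sum = 49
Prior(H1) = 5/49 = 0.102

0.102


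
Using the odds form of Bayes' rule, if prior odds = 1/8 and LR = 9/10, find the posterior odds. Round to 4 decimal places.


Bayes' rule in odds form: posterior odds = prior odds * LR
= (1 * 9) / (8 * 10)
= 9/80 = 0.1125

0.1125


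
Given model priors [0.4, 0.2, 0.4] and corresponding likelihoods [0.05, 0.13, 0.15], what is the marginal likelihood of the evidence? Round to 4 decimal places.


P(E) = sum_i P(M_i) P(E|M_i)
= 0.02 + 0.026 + 0.06
= 0.106

0.106


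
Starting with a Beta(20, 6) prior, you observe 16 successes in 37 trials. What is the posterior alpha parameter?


For a Beta-Binomial conjugate model:
Posterior alpha = prior alpha + number of successes
= 20 + 16 = 36

36


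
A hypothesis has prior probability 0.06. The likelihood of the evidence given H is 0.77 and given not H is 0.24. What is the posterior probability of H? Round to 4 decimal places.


Using Bayes' theorem:
P(E) = 0.06 * 0.77 + 0.94 * 0.24
P(E) = 0.2718
P(H|E) = (0.06 * 0.77) / 0.2718 = 0.17

0.17


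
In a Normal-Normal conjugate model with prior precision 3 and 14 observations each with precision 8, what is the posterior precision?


Posterior precision = prior precision + n * observation precision
= 3 + 14 * 8
= 3 + 112 = 115

115


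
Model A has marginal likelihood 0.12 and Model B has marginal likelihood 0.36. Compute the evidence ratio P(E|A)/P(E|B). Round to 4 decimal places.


Evidence ratio = P(E|A) / P(E|B)
= 0.12 / 0.36
= 0.3333

0.3333


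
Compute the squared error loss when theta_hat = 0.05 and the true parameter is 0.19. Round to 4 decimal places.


L = (theta_hat - theta_true)^2
= (0.05 - 0.19)^2
= -0.14^2 = 0.0196

0.0196


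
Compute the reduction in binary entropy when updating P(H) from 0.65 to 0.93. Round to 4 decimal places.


H_before = -p*log2(p) - (1-p)*log2(1-p) for p=0.65: 0.9341
H_after for p=0.93: 0.3659
Reduction = 0.9341 - 0.3659 = 0.5681

0.5681


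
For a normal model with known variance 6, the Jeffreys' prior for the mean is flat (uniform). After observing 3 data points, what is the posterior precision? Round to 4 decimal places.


Jeffreys' prior for normal mean (known variance) is flat.
Prior precision = 0.
Posterior precision = prior_prec + n/sigma^2 = 0 + 3/6
= 0.5

0.5


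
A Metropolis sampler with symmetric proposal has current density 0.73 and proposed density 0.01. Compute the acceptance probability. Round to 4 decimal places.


For symmetric proposals, acceptance = min(1, pi(x*)/pi(x))
= min(1, 0.01/0.73)
= min(1, 0.0137) = 0.0137

0.0137


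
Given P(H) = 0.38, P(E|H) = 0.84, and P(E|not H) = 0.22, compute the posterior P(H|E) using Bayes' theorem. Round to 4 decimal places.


By Bayes' theorem: P(H|E) = P(E|H)*P(H) / P(E)
P(E) = P(E|H)*P(H) + P(E|not H)*P(not H)
P(E) = 0.84*0.38 + 0.22*0.62 = 0.4556
P(H|E) = 0.84*0.38 / 0.4556 = 0.7006

0.7006


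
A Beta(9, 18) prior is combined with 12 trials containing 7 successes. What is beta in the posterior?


In conjugate updating:
beta_posterior = beta_prior + (n - k)
= 18 + (12 - 7)
= 18 + 5 = 23

23


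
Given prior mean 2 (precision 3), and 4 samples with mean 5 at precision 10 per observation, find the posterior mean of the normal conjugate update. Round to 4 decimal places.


The posterior mean is a precision-weighted average of prior and data.
Post. prec. = 3 + 40 = 43
Post. mean = (6 + 200)/43 = 206/43 = 4.7907

4.7907


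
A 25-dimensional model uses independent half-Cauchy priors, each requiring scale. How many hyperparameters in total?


Per parameter: 1 (scale).
Total = 25 * 1 = 25

25


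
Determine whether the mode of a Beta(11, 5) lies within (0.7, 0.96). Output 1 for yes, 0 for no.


First find the mode: (a-1)/(a+b-2) = 0.7143
Is 0.7143 in (0.7, 0.96)? 1

1


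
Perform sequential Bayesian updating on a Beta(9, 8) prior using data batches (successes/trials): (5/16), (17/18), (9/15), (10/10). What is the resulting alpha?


Accumulate successes: 41
Posterior alpha = prior alpha + sum of successes
= 9 + 41 = 50

50


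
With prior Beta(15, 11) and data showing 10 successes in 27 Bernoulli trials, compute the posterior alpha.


Conjugate update: alpha_posterior = alpha_prior + k
= 15 + 10 = 25

25


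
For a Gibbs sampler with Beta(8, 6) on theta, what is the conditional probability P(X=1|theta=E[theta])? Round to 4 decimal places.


E[theta] = 8/(8+6) = 0.5714
P(X=1|theta) = theta = 0.5714

0.5714


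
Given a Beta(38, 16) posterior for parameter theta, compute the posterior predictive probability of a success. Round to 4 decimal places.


For a Beta-Bernoulli model, the predictive probability is the mean:
P(success) = 38/(38+16) = 38/54 = 0.7037

0.7037


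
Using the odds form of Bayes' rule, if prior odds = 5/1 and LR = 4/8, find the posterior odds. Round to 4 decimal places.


Bayes' rule in odds form: posterior odds = prior odds * LR
= (5 * 4) / (1 * 8)
= 20/8 = 2.5

2.5


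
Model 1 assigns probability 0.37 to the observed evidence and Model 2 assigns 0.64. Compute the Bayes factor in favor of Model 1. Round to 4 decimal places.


BF = P(data|M1) / P(data|M2)
= 0.37 / 0.64 = 0.5781

0.5781


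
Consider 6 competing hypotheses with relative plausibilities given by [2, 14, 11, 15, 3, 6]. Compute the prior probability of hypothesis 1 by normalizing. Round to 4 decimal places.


Sum of weights = 2 + 14 + 11 + 15 + 3 + 6 = 51
Normalized prior for H1 = 2 / 51
= 0.0392

0.0392


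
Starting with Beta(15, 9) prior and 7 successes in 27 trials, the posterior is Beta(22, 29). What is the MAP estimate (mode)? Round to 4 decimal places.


The mode of Beta(a, b) when a > 1 and b > 1 is (a-1)/(a+b-2)
= (22 - 1) / (22 + 29 - 2)
= 21 / 49
= 0.4286

0.4286


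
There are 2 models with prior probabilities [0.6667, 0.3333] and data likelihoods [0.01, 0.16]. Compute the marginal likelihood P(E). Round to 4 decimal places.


P(E) = sum over models of P(M_i) * P(E|M_i)
= 0.6667*0.01 + 0.3333*0.16
= 0.06

0.06


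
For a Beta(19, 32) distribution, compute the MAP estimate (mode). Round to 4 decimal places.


MAP = mode = (a-1)/(a+b-2)
= (19-1)/(19+32-2)
= 18/49 = 0.3673

0.3673


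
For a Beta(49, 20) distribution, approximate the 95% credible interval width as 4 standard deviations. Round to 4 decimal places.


Variance of Beta(a,b) = ab / ((a+b)^2 * (a+b+1))
= 49*20 / ((69)^2 * 70)
= 0.0029
SD = sqrt(0.0029) = 0.0542
Width = 4 * SD = 0.2169

0.2169


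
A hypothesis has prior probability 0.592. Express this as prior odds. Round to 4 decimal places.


Odds = P(H) / P(not H) = 0.592 / 0.408
= 1.451

1.451


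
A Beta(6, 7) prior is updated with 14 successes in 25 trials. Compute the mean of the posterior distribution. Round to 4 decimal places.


After update: Beta(20, 18)
Mean = 20 / (20 + 18) = 20 / 38
= 0.5263

0.5263


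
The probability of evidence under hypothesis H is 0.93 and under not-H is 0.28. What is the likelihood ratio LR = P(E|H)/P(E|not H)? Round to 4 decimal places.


LR = 0.93 / 0.28
= 3.3214

3.3214


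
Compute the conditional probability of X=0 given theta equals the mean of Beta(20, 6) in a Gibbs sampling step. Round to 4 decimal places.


Mean of Beta(20, 6) = 0.7692
P(X=0 | theta=0.7692) = 0.2308

0.2308


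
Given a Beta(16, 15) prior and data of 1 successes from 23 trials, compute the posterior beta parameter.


Number of failures = 23 - 1 = 22
Posterior beta = 15 + 22 = 37

37


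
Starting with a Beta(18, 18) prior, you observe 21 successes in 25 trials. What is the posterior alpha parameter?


For a Beta-Binomial conjugate model:
Posterior alpha = prior alpha + number of successes
= 18 + 21 = 39

39


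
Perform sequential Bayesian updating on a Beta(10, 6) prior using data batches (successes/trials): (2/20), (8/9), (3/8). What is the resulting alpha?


Accumulate successes: 13
Posterior alpha = prior alpha + sum of successes
= 10 + 13 = 23

23


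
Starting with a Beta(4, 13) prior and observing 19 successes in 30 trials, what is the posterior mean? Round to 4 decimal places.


Posterior parameters: alpha = 4 + 19 = 23
beta = 13 + 11 = 24
Posterior mean = alpha / (alpha + beta) = 23 / 47
= 0.4894

0.4894


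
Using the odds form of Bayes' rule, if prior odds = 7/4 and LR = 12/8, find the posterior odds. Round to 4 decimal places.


Bayes' rule in odds form: posterior odds = prior odds * LR
= (7 * 12) / (4 * 8)
= 84/32 = 2.625

2.625


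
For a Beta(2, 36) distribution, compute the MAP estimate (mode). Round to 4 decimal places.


MAP = mode = (a-1)/(a+b-2)
= (2-1)/(2+36-2)
= 1/36 = 0.0278

0.0278


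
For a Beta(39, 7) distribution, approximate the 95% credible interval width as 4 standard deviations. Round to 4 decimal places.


Variance of Beta(a,b) = ab / ((a+b)^2 * (a+b+1))
= 39*7 / ((46)^2 * 47)
= 0.0027
SD = sqrt(0.0027) = 0.0524
Width = 4 * SD = 0.2096

0.2096


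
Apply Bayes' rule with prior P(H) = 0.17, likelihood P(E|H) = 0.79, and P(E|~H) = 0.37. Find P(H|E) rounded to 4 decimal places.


Step 1: Compute marginal P(E) = P(E|H)P(H) + P(E|~H)P(~H)
= 0.79*0.17 + 0.37*0.83 = 0.4414
Step 2: P(H|E) = P(E|H)P(H)/P(E) = 0.1343/0.4414
= 0.3043

0.3043


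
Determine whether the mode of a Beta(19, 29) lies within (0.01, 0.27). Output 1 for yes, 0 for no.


First find the mode: (a-1)/(a+b-2) = 0.3913
Is 0.3913 in (0.01, 0.27)? 0

0


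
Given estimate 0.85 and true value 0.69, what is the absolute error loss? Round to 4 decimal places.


Absolute error = |estimate - true|
= |0.16| = 0.16

0.16


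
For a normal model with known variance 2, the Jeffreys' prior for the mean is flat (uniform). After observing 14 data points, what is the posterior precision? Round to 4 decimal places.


Jeffreys' prior for normal mean (known variance) is flat.
Prior precision = 0.
Posterior precision = prior_prec + n/sigma^2 = 0 + 14/2
= 7.0

7.0


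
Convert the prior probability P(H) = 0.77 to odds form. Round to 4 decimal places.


P(not H) = 1 - 0.77 = 0.23
Odds = 0.77 / 0.23 = 3.3478

3.3478


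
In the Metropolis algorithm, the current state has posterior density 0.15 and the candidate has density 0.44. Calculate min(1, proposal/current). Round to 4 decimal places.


Ratio = 0.44/0.15 = 2.9333
Acceptance probability = min(1, 2.9333)
= 1.0

1.0


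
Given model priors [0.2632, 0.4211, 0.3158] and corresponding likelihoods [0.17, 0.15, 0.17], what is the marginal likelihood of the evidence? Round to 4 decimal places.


P(E) = sum_i P(M_i) P(E|M_i)
= 0.0447 + 0.0632 + 0.0537
= 0.1616

0.1616


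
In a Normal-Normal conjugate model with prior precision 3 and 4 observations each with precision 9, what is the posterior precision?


Posterior precision = prior precision + n * observation precision
= 3 + 4 * 9
= 3 + 36 = 39

39


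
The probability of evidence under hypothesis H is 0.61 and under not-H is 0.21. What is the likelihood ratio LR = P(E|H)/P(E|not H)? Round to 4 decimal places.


LR = 0.61 / 0.21
= 2.9048

2.9048


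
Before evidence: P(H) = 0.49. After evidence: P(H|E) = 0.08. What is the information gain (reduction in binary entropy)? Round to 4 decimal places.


Prior entropy = 0.9997
Posterior entropy = 0.4022
Information gain = 0.9997 - 0.4022 = 0.5975

0.5975


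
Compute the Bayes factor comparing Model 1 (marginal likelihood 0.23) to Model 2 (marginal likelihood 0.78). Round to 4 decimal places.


BF12 = marginal likelihood of M1 / marginal likelihood of M2
= 0.23/0.78
= 0.2949

0.2949


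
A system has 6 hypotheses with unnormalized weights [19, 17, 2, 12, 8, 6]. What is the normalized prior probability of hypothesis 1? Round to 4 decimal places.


The normalized prior is the weight divided by the total.
Total weight = 64
P(H1) = 19 / 64 = 0.2969

0.2969


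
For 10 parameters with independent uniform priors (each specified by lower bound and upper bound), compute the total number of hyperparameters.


A uniform prior has 2 hyperparameters per parameter.
Total = 10 * 2 = 20

20


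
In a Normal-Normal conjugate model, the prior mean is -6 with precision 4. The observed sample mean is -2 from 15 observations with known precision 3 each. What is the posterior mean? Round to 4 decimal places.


Posterior precision = tau0 + n*tau = 4 + 15*3 = 49
Posterior mean = (tau0*mu0 + n*tau*xbar) / posterior_precision
= (4*-6 + 15*3*-2) / 49
= -114 / 49 = -2.3265

-2.3265


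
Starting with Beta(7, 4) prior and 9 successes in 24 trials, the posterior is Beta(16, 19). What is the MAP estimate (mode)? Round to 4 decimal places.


The mode of Beta(a, b) when a > 1 and b > 1 is (a-1)/(a+b-2)
= (16 - 1) / (16 + 19 - 2)
= 15 / 33
= 0.4545

0.4545


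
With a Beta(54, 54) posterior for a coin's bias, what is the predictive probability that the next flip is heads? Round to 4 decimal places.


The predictive probability equals the posterior mean.
P(next = heads) = alpha / (alpha + beta)
= 54 / 108 = 0.5

0.5


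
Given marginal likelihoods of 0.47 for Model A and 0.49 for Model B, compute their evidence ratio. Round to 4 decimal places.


Ratio = ML(A) / ML(B) = 0.47/0.49
= 0.9592

0.9592


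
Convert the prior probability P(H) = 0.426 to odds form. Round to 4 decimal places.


P(not H) = 1 - 0.426 = 0.574
Odds = 0.426 / 0.574 = 0.7422

0.7422


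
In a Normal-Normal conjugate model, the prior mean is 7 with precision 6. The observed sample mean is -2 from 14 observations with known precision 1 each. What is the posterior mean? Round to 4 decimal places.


Posterior precision = tau0 + n*tau = 6 + 14*1 = 20
Posterior mean = (tau0*mu0 + n*tau*xbar) / posterior_precision
= (6*7 + 14*1*-2) / 20
= 14 / 20 = 0.7

0.7


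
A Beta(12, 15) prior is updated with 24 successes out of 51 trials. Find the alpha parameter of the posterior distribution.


In the Beta-Binomial conjugate update:
alpha_post = alpha_prior + successes
= 12 + 24
= 36

36


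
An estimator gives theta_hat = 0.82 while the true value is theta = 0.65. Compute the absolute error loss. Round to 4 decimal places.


The absolute error loss is |theta_hat - theta|
= |0.82 - 0.65|
= 0.17

0.17


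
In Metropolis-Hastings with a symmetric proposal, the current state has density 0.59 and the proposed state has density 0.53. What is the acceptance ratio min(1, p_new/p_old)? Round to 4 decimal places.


Ratio = p_new / p_old = 0.53 / 0.59 = 0.8983
Acceptance = min(1, 0.8983) = 0.8983

0.8983


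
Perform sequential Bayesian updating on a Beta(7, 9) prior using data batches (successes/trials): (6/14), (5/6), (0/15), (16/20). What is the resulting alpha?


Accumulate successes: 27
Posterior alpha = prior alpha + sum of successes
= 7 + 27 = 34

34


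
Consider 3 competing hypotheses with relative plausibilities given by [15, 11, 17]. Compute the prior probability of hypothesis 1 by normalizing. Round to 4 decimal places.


Sum of weights = 15 + 11 + 17 = 43
Normalized prior for H1 = 15 / 43
= 0.3488

0.3488


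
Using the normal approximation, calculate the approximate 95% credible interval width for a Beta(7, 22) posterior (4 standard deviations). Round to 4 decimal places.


Var(Beta) = 7*22/(29^2 * 30) = 0.0061
SD = 0.0781
Width ~ 4*SD = 0.3125

0.3125


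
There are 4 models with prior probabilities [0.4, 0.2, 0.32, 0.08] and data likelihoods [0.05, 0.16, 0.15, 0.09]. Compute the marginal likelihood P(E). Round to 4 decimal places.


P(E) = sum over models of P(M_i) * P(E|M_i)
= 0.4*0.05 + 0.2*0.16 + 0.32*0.15 + 0.08*0.09
= 0.1072

0.1072


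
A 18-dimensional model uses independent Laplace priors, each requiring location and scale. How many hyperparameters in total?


Per parameter: 2 (location and scale).
Total = 18 * 2 = 36

36


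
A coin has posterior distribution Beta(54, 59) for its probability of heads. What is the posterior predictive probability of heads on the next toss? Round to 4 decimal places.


Posterior predictive = E[theta] = alpha/(alpha+beta)
= 54/113
= 0.4779

0.4779


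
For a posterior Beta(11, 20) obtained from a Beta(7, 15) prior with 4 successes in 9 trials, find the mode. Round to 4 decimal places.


Mode = (alpha - 1) / (alpha + beta - 2)
= 10 / 29
= 0.3448

0.3448


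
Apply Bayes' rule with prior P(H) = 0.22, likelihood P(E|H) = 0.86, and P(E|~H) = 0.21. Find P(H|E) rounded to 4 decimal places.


Step 1: Compute marginal P(E) = P(E|H)P(H) + P(E|~H)P(~H)
= 0.86*0.22 + 0.21*0.78 = 0.353
Step 2: P(H|E) = P(E|H)P(H)/P(E) = 0.1892/0.353
= 0.536

0.536


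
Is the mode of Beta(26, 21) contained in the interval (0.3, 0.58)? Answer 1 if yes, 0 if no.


Mode = (a-1)/(a+b-2) = 25/45 = 0.5556
Interval: (0.3, 0.58)
Contains mode? 1

1


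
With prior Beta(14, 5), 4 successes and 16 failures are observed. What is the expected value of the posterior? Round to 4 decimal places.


Posterior = Beta(18, 21)
E[theta] = alpha/(alpha+beta)
= 18/39 = 0.4615

0.4615


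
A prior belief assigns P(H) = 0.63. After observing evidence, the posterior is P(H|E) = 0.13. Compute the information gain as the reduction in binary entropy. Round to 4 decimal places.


H(prior) = -0.63*log2(0.63) - 0.37*log2(0.37)
= 0.9507
H(post) = -0.13*log2(0.13) - 0.87*log2(0.87)
= 0.5574
IG = 0.9507 - 0.5574 = 0.3932

0.3932


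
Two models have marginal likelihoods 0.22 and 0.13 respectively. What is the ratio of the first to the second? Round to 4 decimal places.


Evidence ratio = 0.22 / 0.13
= 1.6923

1.6923


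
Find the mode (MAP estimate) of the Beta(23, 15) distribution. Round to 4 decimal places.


For Beta(a,b) with a,b > 1:
Mode = (a-1)/(a+b-2) = (23-1)/(38-2)
= 22/36 = 0.6111

0.6111


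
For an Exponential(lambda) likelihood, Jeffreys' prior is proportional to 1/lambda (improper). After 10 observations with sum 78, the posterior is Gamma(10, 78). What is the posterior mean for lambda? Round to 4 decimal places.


Posterior = Gamma(n, sum_x) = Gamma(10, 78)
Posterior mean = shape/rate = 10/78
= 0.1282

0.1282


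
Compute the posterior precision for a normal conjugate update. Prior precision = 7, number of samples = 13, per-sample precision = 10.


tau_post = tau_0 + n * tau
= 7 + 13 * 10 = 137

137


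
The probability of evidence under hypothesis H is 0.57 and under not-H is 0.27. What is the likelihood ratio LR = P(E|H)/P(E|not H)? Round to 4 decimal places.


LR = 0.57 / 0.27
= 2.1111

2.1111


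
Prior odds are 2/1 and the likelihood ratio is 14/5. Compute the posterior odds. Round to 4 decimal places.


Posterior odds = prior odds * likelihood ratio
= (2/1) * (14/5)
= 28 / 5
= 5.6

5.6


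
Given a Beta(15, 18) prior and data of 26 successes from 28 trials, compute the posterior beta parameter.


Number of failures = 28 - 26 = 2
Posterior beta = 18 + 2 = 20

20


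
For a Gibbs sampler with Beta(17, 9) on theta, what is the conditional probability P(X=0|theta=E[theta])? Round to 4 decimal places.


E[theta] = 17/(17+9) = 0.6538
P(X=0|theta) = 1 - theta = 0.3462

0.3462


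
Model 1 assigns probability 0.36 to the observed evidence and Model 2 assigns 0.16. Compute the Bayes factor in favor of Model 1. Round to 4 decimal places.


BF = P(data|M1) / P(data|M2)
= 0.36 / 0.16 = 2.25

2.25


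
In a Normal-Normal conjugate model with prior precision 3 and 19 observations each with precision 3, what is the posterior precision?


Posterior precision = prior precision + n * observation precision
= 3 + 19 * 3
= 3 + 57 = 60

60


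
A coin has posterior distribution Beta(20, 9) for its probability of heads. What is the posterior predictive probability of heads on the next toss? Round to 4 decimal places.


Posterior predictive = E[theta] = alpha/(alpha+beta)
= 20/29
= 0.6897

0.6897


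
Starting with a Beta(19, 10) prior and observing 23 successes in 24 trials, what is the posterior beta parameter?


Posterior beta = prior beta + failures
Failures = 24 - 23 = 1
beta_post = 10 + 1 = 11

11


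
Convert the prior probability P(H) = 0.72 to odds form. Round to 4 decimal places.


P(not H) = 1 - 0.72 = 0.28
Odds = 0.72 / 0.28 = 2.5714

2.5714


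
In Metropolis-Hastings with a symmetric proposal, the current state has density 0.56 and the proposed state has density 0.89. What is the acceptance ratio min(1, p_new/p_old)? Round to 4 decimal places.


Ratio = p_new / p_old = 0.89 / 0.56 = 1.5893
Acceptance = min(1, 1.5893) = 1.0

1.0


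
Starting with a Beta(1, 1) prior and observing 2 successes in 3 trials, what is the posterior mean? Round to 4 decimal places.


Posterior parameters: alpha = 1 + 2 = 3
beta = 1 + 1 = 2
Posterior mean = alpha / (alpha + beta) = 3 / 5
= 0.6

0.6


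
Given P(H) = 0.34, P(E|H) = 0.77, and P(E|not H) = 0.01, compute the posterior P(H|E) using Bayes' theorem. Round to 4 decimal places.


By Bayes' theorem: P(H|E) = P(E|H)*P(H) / P(E)
P(E) = P(E|H)*P(H) + P(E|not H)*P(not H)
P(E) = 0.77*0.34 + 0.01*0.66 = 0.2684
P(H|E) = 0.77*0.34 / 0.2684 = 0.9754

0.9754


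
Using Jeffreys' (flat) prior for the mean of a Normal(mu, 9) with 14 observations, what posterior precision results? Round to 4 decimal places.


Flat prior means prior precision is 0.
Posterior precision = n / sigma^2 = 14/9 = 1.5556

1.5556


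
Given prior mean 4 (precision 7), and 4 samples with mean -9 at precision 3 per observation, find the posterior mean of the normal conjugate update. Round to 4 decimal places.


The posterior mean is a precision-weighted average of prior and data.
Post. prec. = 7 + 12 = 19
Post. mean = (28 + -108)/19 = -80/19 = -4.2105

-4.2105


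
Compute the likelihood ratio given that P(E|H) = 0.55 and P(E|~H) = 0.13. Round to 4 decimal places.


LR = P(E|H) / P(E|~H)
= 0.55 / 0.13 = 4.2308

4.2308


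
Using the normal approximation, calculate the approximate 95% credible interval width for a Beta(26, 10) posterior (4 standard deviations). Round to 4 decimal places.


Var(Beta) = 26*10/(36^2 * 37) = 0.0054
SD = 0.0736
Width ~ 4*SD = 0.2945

0.2945


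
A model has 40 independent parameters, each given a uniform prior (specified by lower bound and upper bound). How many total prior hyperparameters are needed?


Each uniform prior needs 2 hyperparameters (lower bound and upper bound).
Total = 2 * 40 = 80

80


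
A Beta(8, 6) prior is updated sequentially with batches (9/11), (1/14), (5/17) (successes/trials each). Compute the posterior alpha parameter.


Sequential conjugate updating is equivalent to a single batch update.
Total successes across all batches = 15
alpha_posterior = alpha_prior + total_successes = 8 + 15
= 23

23


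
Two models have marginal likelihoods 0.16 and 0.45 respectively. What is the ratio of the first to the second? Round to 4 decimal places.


Evidence ratio = 0.16 / 0.45
= 0.3556

0.3556


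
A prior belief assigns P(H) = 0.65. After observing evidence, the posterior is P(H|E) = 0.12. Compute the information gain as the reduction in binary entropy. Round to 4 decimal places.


H(prior) = -0.65*log2(0.65) - 0.35*log2(0.35)
= 0.9341
H(post) = -0.12*log2(0.12) - 0.88*log2(0.88)
= 0.5294
IG = 0.9341 - 0.5294 = 0.4047

0.4047


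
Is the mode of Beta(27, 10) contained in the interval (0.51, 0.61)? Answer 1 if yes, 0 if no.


Mode = (a-1)/(a+b-2) = 26/35 = 0.7429
Interval: (0.51, 0.61)
Contains mode? 0

0


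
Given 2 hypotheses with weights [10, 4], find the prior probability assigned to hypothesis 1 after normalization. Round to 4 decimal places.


To normalize, divide each weight by the sum of all weights.
Sum = 14
Prior(H1) = 10/14 = 0.7143

0.7143


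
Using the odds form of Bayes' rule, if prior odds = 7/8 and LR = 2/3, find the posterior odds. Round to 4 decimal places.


Bayes' rule in odds form: posterior odds = prior odds * LR
= (7 * 2) / (8 * 3)
= 14/24 = 0.5833

0.5833


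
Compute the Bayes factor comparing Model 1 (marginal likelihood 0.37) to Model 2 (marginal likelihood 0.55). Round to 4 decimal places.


BF12 = marginal likelihood of M1 / marginal likelihood of M2
= 0.37/0.55
= 0.6727

0.6727


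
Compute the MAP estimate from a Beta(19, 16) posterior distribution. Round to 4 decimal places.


MAP = mode of Beta distribution
= (alpha - 1)/(alpha + beta - 2)
= (19-1)/(19+16-2)
= 18/33 = 0.5455

0.5455


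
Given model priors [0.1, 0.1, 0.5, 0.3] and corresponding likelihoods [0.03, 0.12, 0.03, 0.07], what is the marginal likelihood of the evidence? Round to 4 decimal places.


P(E) = sum_i P(M_i) P(E|M_i)
= 0.003 + 0.012 + 0.015 + 0.021
= 0.051

0.051


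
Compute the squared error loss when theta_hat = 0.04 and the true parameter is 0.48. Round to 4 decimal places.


L = (theta_hat - theta_true)^2
= (0.04 - 0.48)^2
= -0.44^2 = 0.1936

0.1936


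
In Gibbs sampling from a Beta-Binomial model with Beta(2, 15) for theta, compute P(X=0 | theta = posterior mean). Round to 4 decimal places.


Posterior mean = alpha/(alpha+beta) = 2/17 = 0.1176
P(X=0|theta=mean) = 1 - theta = 0.8824

0.8824


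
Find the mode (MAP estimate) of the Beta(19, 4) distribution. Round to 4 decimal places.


For Beta(a,b) with a,b > 1:
Mode = (a-1)/(a+b-2) = (19-1)/(23-2)
= 18/21 = 0.8571

0.8571


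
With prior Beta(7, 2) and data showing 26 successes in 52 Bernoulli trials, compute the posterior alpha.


Conjugate update: alpha_posterior = alpha_prior + k
= 7 + 26 = 33

33


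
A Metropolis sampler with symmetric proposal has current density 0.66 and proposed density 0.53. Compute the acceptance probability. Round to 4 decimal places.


For symmetric proposals, acceptance = min(1, pi(x*)/pi(x))
= min(1, 0.53/0.66)
= min(1, 0.803) = 0.803

0.803


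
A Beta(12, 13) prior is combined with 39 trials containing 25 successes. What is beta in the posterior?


In conjugate updating:
beta_posterior = beta_prior + (n - k)
= 13 + (39 - 25)
= 13 + 14 = 27

27


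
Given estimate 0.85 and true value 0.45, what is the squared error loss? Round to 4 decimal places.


Squared error = (estimate - true)^2
Difference = 0.4
Loss = 0.4^2 = 0.16

0.16


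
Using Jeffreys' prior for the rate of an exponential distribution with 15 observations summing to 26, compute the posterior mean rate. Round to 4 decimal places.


Jeffreys' prior leads to posterior Gamma(15, 26).
Mean = 15/26 = 0.5769

0.5769


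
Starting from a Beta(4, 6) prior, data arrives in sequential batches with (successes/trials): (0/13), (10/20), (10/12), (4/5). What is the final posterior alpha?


In sequential Bayesian updating, we sum all successes.
Total successes = 24
Final alpha = 4 + 24 = 28

28


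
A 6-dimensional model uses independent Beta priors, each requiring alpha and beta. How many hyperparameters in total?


Per parameter: 2 (alpha and beta).
Total = 6 * 2 = 12

12


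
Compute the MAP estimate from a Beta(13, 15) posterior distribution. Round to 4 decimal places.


MAP = mode of Beta distribution
= (alpha - 1)/(alpha + beta - 2)
= (13-1)/(13+15-2)
= 12/26 = 0.4615

0.4615


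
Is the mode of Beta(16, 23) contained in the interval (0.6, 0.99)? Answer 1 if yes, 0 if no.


Mode = (a-1)/(a+b-2) = 15/37 = 0.4054
Interval: (0.6, 0.99)
Contains mode? 0

0


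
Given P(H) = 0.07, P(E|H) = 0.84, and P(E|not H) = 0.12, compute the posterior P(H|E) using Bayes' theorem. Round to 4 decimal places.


By Bayes' theorem: P(H|E) = P(E|H)*P(H) / P(E)
P(E) = P(E|H)*P(H) + P(E|not H)*P(not H)
P(E) = 0.84*0.07 + 0.12*0.93 = 0.1704
P(H|E) = 0.84*0.07 / 0.1704 = 0.3451

0.3451


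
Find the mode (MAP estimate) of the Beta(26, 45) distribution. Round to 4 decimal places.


For Beta(a,b) with a,b > 1:
Mode = (a-1)/(a+b-2) = (26-1)/(71-2)
= 25/69 = 0.3623

0.3623


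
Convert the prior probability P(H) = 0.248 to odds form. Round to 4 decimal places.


P(not H) = 1 - 0.248 = 0.752
Odds = 0.248 / 0.752 = 0.3298

0.3298


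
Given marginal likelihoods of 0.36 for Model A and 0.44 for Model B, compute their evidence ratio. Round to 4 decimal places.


Ratio = ML(A) / ML(B) = 0.36/0.44
= 0.8182

0.8182


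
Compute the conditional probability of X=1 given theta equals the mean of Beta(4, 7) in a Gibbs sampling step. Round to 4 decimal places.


Mean of Beta(4, 7) = 0.3636
P(X=1 | theta=0.3636) = 0.3636

0.3636


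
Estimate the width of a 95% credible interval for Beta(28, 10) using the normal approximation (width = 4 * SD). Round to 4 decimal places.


For Beta(a,b): Var = ab/((a+b)^2(a+b+1))
Var = 0.005, SD = 0.0705
Approximate 95% CI width = 4 * 0.0705 = 0.282

0.282


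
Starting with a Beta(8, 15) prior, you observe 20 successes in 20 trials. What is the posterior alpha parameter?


For a Beta-Binomial conjugate model:
Posterior alpha = prior alpha + number of successes
= 8 + 20 = 28

28


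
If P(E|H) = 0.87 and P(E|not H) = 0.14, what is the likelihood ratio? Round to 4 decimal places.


Likelihood ratio = P(E|H) / P(E|not H)
= 0.87 / 0.14
= 6.2143

6.2143


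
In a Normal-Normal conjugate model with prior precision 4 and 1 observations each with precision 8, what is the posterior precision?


Posterior precision = prior precision + n * observation precision
= 4 + 1 * 8
= 4 + 8 = 12

12


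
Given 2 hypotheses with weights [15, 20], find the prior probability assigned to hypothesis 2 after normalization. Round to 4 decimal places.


To normalize, divide each weight by the sum of all weights.
Sum = 35
Prior(H2) = 20/35 = 0.5714

0.5714


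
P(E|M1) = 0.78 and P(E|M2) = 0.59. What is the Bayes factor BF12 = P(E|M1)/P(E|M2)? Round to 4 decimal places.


Bayes factor BF12 = P(E|M1) / P(E|M2)
= 0.78 / 0.59
= 1.322

1.322


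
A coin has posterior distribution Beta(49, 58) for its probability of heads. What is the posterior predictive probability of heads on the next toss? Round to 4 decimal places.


Posterior predictive = E[theta] = alpha/(alpha+beta)
= 49/107
= 0.4579

0.4579


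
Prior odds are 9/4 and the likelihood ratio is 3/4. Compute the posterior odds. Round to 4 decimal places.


Posterior odds = prior odds * likelihood ratio
= (9/4) * (3/4)
= 27 / 16
= 1.6875

1.6875


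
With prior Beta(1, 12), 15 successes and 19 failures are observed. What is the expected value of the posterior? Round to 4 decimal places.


Posterior = Beta(16, 31)
E[theta] = alpha/(alpha+beta)
= 16/47 = 0.3404

0.3404


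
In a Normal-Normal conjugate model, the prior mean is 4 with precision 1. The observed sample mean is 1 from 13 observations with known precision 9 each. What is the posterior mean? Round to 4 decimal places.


Posterior precision = tau0 + n*tau = 1 + 13*9 = 118
Posterior mean = (tau0*mu0 + n*tau*xbar) / posterior_precision
= (1*4 + 13*9*1) / 118
= 121 / 118 = 1.0254

1.0254


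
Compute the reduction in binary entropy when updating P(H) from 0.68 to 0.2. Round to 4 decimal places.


H_before = -p*log2(p) - (1-p)*log2(1-p) for p=0.68: 0.9044
H_after for p=0.2: 0.7219
Reduction = 0.9044 - 0.7219 = 0.1825

0.1825


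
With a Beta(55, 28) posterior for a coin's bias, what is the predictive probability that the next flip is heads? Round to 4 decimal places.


The predictive probability equals the posterior mean.
P(next = heads) = alpha / (alpha + beta)
= 55 / 83 = 0.6627

0.6627


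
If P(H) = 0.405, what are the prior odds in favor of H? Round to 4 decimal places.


Prior odds = P(H) / (1 - P(H))
= 0.405 / 0.595
= 0.6807

0.6807


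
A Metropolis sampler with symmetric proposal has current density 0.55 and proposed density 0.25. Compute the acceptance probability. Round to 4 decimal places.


For symmetric proposals, acceptance = min(1, pi(x*)/pi(x))
= min(1, 0.25/0.55)
= min(1, 0.4545) = 0.4545

0.4545


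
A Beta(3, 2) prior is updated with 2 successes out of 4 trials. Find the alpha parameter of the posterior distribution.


In the Beta-Binomial conjugate update:
alpha_post = alpha_prior + successes
= 3 + 2
= 5

5


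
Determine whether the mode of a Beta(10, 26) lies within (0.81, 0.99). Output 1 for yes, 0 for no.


First find the mode: (a-1)/(a+b-2) = 0.2647
Is 0.2647 in (0.81, 0.99)? 0

0


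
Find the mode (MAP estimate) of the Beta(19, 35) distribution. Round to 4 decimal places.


For Beta(a,b) with a,b > 1:
Mode = (a-1)/(a+b-2) = (19-1)/(54-2)
= 18/52 = 0.3462

0.3462


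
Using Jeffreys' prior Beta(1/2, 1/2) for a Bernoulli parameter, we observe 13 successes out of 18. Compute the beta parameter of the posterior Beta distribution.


Conjugate update: Beta(0.5 + k, 0.5 + n - k).
k = 13, n - k = 5
Posterior beta = 0.5 + (n - k) = 0.5 + 5 = 5.5

5.5


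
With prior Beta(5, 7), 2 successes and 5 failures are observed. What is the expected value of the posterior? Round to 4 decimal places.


Posterior = Beta(7, 12)
E[theta] = alpha/(alpha+beta)
= 7/19 = 0.3684

0.3684


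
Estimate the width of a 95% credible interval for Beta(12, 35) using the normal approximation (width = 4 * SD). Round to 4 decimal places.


For Beta(a,b): Var = ab/((a+b)^2(a+b+1))
Var = 0.004, SD = 0.0629
Approximate 95% CI width = 4 * 0.0629 = 0.2517

0.2517


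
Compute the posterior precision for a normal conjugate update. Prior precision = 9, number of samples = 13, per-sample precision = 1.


tau_post = tau_0 + n * tau
= 9 + 13 * 1 = 22

22


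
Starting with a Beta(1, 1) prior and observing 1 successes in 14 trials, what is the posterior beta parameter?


Posterior beta = prior beta + failures
Failures = 14 - 1 = 13
beta_post = 1 + 13 = 14

14


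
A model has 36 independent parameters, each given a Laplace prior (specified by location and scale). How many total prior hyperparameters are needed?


Each Laplace prior needs 2 hyperparameters (location and scale).
Total = 2 * 36 = 72

72


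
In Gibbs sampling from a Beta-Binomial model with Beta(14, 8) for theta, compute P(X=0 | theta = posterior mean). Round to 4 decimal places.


Posterior mean = alpha/(alpha+beta) = 14/22 = 0.6364
P(X=0|theta=mean) = 1 - theta = 0.3636

0.3636


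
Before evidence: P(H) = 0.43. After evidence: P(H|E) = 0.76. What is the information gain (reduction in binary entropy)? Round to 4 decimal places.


Prior entropy = 0.9858
Posterior entropy = 0.795
Information gain = 0.9858 - 0.795 = 0.1908

0.1908


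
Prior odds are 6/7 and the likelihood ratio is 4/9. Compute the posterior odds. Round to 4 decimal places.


Posterior odds = prior odds * likelihood ratio
= (6/7) * (4/9)
= 24 / 63
= 0.381

0.381


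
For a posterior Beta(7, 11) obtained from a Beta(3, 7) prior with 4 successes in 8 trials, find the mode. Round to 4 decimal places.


Mode = (alpha - 1) / (alpha + beta - 2)
= 6 / 16
= 0.375

0.375


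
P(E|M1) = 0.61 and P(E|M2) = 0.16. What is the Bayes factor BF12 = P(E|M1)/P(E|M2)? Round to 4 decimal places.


Bayes factor BF12 = P(E|M1) / P(E|M2)
= 0.61 / 0.16
= 3.8125

3.8125


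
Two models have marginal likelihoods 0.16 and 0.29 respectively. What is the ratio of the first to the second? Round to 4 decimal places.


Evidence ratio = 0.16 / 0.29
= 0.5517

0.5517
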